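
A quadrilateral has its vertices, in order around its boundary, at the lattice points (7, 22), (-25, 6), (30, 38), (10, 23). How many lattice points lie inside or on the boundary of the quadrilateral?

By the shoelace formula, twice the signed area is |(7·6 − (-25)·22) + ((-25)·38 − 30·6) + (30·23 − 10·38) + (10·22 − 7·23)| = 169, so the area is 84.5.
Along each edge there are gcd(|Δx|,|Δy|)+1 lattice points, so counting each shared vertex once the boundary has gcd(32,16) + gcd(55,32) + gcd(20,15) + gcd(3,1) = 16+1+5+1 = 23.
Pick's theorem gives I = A − B/2 + 1 = 84.5 − 23/2 + 1 = 74, so the closed region contains I + B = 74 + 23 = 97 lattice points.

97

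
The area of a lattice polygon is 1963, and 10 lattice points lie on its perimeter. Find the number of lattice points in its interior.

1959

From Pick's theorem, I = A − B/2 + 1 = 1963 − 10/2 + 1 = 1959.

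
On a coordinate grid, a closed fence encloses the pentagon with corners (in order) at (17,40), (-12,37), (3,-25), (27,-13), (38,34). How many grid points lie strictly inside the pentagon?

2136

By the shoelace formula, twice the signed area is |(17·37 − (-12)·40) + ((-12)·(-25) − 3·37) + (3·(-13) − 27·(-25)) + (27·34 − 38·(-13)) + (38·40 − 17·34)| = 4288, so the area is 2144.
The number of boundary lattice points is Σ gcd(|Δx|,|Δy|) = gcd(29,3) + gcd(15,62) + gcd(24,12) + gcd(11,47) + gcd(21,6) = 1+1+12+1+3 = 18.
Pick's theorem gives I = A − B/2 + 1 = 2144 − 18/2 + 1 = 2136.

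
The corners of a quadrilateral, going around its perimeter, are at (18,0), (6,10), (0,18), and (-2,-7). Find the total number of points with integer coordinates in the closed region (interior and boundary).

229

The shoelace formula gives twice the area as |(18·10 − 6·0) + (6·18 − 0·10) + (0·(-7) − (-2)·18) + ((-2)·0 − 18·(-7))| = 450, so the area is 225.
The number of boundary lattice points is Σ gcd(|Δx|,|Δy|) = gcd(12,10) + gcd(6,8) + gcd(2,25) + gcd(20,7) = 2+2+1+1 = 6.
Pick's theorem gives I = A − B/2 + 1 = 225 − 6/2 + 1 = 223, so the closed region contains I + B = 223 + 6 = 229 lattice points.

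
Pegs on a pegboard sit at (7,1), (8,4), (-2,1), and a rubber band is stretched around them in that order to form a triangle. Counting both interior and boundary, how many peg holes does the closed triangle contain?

20

Using the shoelace formula, 2A = |(7·4 − 8·1) + (8·1 − (-2)·4) + ((-2)·1 − 7·1)| = 27, so the area is 27/2.
Along each edge there are gcd(|Δx|,|Δy|)+1 lattice points, so counting each shared vertex once the boundary has gcd(1,3) + gcd(10,3) + gcd(9,0) = 1+1+9 = 11.
Pick's theorem gives I = A − B/2 + 1 = 27/2 − 11/2 + 1 = 9, so the closed region contains I + B = 9 + 11 = 20 lattice points.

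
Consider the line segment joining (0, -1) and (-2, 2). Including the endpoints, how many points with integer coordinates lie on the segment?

The number of lattice points on a segment between lattice points is gcd(|Δx|,|Δy|) + 1 = gcd(2,3) + 1 = 1 + 1 = 2.

2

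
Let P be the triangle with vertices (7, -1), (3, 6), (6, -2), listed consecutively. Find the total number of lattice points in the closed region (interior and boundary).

8

By the shoelace formula, twice the signed area is |[7·6 − 3·(-1)] + [3·(-2) − 6·6] + [6·(-1) − 7·(-2)]| = 11, so the area is 11/2.
Along each edge there are gcd(|Δx|,|Δy|)+1 lattice points, so counting each shared vertex once the boundary has gcd(4,7) + gcd(3,8) + gcd(1,1) = 1+1+1 = 3.
Pick's theorem gives I = A − B/2 + 1 = 11/2 − 3/2 + 1 = 5, so the closed region contains I + B = 5 + 3 = 8 lattice points.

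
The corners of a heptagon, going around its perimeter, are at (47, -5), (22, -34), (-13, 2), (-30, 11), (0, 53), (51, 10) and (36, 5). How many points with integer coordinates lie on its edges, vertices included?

16

The number of boundary lattice points is Σ gcd(|Δx|,|Δy|) = gcd(25,29) + gcd(35,36) + gcd(17,9) + gcd(30,42) + gcd(51,43) + gcd(15,5) + gcd(11,10) = 1+1+1+6+1+5+1 = 16.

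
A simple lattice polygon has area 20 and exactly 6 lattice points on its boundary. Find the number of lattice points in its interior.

18

From Pick's theorem, I = A − B/2 + 1 = 20 − 6/2 + 1 = 18.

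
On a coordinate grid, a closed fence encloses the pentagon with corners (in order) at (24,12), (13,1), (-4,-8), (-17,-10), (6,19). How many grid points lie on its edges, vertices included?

15

The number of boundary lattice points is Σ gcd(|Δx|,|Δy|) = gcd(11,11) + gcd(17,9) + gcd(13,2) + gcd(23,29) + gcd(18,7) = 11+1+1+1+1 = 15.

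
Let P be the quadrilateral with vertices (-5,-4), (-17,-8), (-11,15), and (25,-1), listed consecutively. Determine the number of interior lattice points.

415

By the shoelace formula, twice the signed area is |[(-5)·(-8) − (-17)·(-4)] + [(-17)·15 − (-11)·(-8)] + [(-11)·(-1) − 25·15] + [25·(-4) − (-5)·(-1)]| = 840, so the area is 420.
Summing gcd(|Δx|,|Δy|) over the edges gives the boundary count: gcd(12,4) + gcd(6,23) + gcd(36,16) + gcd(30,3) = 4+1+4+3 = 12.
By Pick's theorem A = I + B/2 − 1, so I = 420 − 12/2 + 1 = 415.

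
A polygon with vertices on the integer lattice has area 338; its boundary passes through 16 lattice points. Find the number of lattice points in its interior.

From Pick's theorem, I = A − B/2 + 1 = 338 − 16/2 + 1 = 331.

331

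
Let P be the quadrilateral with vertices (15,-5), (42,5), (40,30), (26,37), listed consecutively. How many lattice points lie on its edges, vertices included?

Along each edge there are gcd(|Δx|,|Δy|)+1 lattice points, so counting each shared vertex once the boundary has gcd(27,10) + gcd(2,25) + gcd(14,7) + gcd(11,42) = 1+1+7+1 = 10.

10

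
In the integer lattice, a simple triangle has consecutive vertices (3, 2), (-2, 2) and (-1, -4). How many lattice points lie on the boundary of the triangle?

8

Summing gcd(|Δx|,|Δy|) over the edges gives the boundary count: gcd(5,0) + gcd(1,6) + gcd(4,6) = 5+1+2 = 8.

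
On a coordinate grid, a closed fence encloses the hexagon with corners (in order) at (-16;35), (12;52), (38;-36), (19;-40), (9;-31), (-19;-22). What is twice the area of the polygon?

6529

By the shoelace formula, twice the signed area is |((-16)·52 − 12·35) + (12·(-36) − 38·52) + (38·(-40) − 19·(-36)) + (19·(-31) − 9·(-40)) + (9·(-22) − (-19)·(-31)) + ((-19)·35 − (-16)·(-22))| = 6529, so the area is 6529/2.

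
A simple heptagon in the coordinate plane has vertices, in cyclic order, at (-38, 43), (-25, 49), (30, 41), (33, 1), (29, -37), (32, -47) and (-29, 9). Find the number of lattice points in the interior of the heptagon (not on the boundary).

Using the shoelace formula, 2A = |[(-38)·49 − (-25)·43] + [(-25)·41 − 30·49] + [30·1 − 33·41] + [33·(-37) − 29·1] + [29·(-47) − 32·(-37)] + [32·9 − (-29)·(-47)] + [(-29)·43 − (-38)·9]| = 8014, so the area is 4007.
Along each edge there are gcd(|Δx|,|Δy|)+1 lattice points, so counting each shared vertex once the boundary has gcd(13,6) + gcd(55,8) + gcd(3,40) + gcd(4,38) + gcd(3,10) + gcd(61,56) + gcd(9,34) = 1+1+1+2+1+1+1 = 8.
By Pick's theorem A = I + B/2 − 1, so I = 4007 − 8/2 + 1 = 4004.

4004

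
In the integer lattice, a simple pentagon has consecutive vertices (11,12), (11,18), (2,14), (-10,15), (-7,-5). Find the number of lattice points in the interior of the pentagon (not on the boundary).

By the shoelace formula, twice the signed area is |(11·18 − 11·12) + (11·14 − 2·18) + (2·15 − (-10)·14) + ((-10)·(-5) − (-7)·15) + ((-7)·12 − 11·(-5))| = 480, so the area is 240.
Along each edge there are gcd(|Δx|,|Δy|)+1 lattice points, so counting each shared vertex once the boundary has gcd(0,6) + gcd(9,4) + gcd(12,1) + gcd(3,20) + gcd(18,17) = 6+1+1+1+1 = 10.
By Pick's theorem A = I + B/2 − 1, so I = 240 − 10/2 + 1 = 236.

236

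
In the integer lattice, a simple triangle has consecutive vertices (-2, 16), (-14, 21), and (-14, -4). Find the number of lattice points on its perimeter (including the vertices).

30

Along each edge there are gcd(|Δx|,|Δy|)+1 lattice points, so counting each shared vertex once the boundary has gcd(12,5) + gcd(0,25) + gcd(12,20) = 1+25+4 = 30.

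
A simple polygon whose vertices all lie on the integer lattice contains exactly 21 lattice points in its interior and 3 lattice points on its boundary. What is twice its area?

43

Pick's theorem states A = I + B/2 − 1, so A = 21 + 3/2 − 1 = 43/2.
Hence 2A = 43.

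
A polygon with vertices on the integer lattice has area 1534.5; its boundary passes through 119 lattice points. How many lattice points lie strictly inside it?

1476

From Pick's theorem, I = A − B/2 + 1 = 1534.5 − 119/2 + 1 = 1476.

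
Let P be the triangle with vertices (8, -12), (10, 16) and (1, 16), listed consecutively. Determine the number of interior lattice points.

By the shoelace formula, twice the signed area is |(8·16 − 10·(-12)) + (10·16 − 1·16) + (1·(-12) − 8·16)| = 252, so the area is 126.
The number of boundary lattice points is Σ gcd(|Δx|,|Δy|) = gcd(2,28) + gcd(9,0) + gcd(7,28) = 2+9+7 = 18.
Pick's theorem gives I = A − B/2 + 1 = 126 − 18/2 + 1 = 118.

118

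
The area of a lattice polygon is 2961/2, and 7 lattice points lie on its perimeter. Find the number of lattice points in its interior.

Pick's theorem A = I + B/2 − 1 rearranges to I = A − B/2 + 1 = 2961/2 − 7/2 + 1 = 1478.

1478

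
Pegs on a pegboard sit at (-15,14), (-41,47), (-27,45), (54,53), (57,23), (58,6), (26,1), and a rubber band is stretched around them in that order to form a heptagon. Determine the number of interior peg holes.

Using the shoelace formula, 2A = |((-15)·47 − (-41)·14) + ((-41)·45 − (-27)·47) + ((-27)·53 − 54·45) + (54·23 − 57·53) + (57·6 − 58·23) + (58·1 − 26·6) + (26·14 − (-15)·1)| = 7058, so the area is 3529.
Along each edge there are gcd(|Δx|,|Δy|)+1 lattice points, so counting each shared vertex once the boundary has gcd(26,33) + gcd(14,2) + gcd(81,8) + gcd(3,30) + gcd(1,17) + gcd(32,5) + gcd(41,13) = 1+2+1+3+1+1+1 = 10.
By Pick's theorem A = I + B/2 − 1, so I = 3529 − 10/2 + 1 = 3525.

3525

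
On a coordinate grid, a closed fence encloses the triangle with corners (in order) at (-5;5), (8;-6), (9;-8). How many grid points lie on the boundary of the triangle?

Summing gcd(|Δx|,|Δy|) over the edges gives the boundary count: gcd(13,11) + gcd(1,2) + gcd(14,13) = 1+1+1 = 3.

3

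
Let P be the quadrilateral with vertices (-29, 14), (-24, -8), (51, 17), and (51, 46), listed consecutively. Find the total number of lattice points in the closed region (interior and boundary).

Using the shoelace formula, 2A = |[(-29)·(-8) − (-24)·14] + [(-24)·17 − 51·(-8)] + [51·46 − 51·17] + [51·14 − (-29)·46]| = 4095, so the area is 2047.5.
Along each edge there are gcd(|Δx|,|Δy|)+1 lattice points, so counting each shared vertex once the boundary has gcd(5,22) + gcd(75,25) + gcd(0,29) + gcd(80,32) = 1+25+29+16 = 71.
Pick's theorem gives I = A − B/2 + 1 = 2047.5 − 71/2 + 1 = 2013, so the closed region contains I + B = 2013 + 71 = 2084 lattice points.

2084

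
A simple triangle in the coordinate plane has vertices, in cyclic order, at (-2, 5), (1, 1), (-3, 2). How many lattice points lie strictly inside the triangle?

6

Using the shoelace formula, 2A = |[(-2)·1 − 1·5] + [1·2 − (-3)·1] + [(-3)·5 − (-2)·2]| = 13, so the area is 6.5.
Along each edge there are gcd(|Δx|,|Δy|)+1 lattice points, so counting each shared vertex once the boundary has gcd(3,4) + gcd(4,1) + gcd(1,3) = 1+1+1 = 3.
By Pick's theorem A = I + B/2 − 1, so I = 6.5 − 3/2 + 1 = 6.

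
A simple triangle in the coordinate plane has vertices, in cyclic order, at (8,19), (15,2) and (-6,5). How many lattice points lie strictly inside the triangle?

160

By the shoelace formula, twice the signed area is |[8·2 − 15·19] + [15·5 − (-6)·2] + [(-6)·19 − 8·5]| = 336, so the area is 168.
Summing gcd(|Δx|,|Δy|) over the edges gives the boundary count: gcd(7,17) + gcd(21,3) + gcd(14,14) = 1+3+14 = 18.
By Pick's theorem A = I + B/2 − 1, so I = 168 − 18/2 + 1 = 160.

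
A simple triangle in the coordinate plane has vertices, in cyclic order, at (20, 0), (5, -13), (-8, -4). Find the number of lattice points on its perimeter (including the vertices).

6

The number of boundary lattice points is Σ gcd(|Δx|,|Δy|) = gcd(15,13) + gcd(13,9) + gcd(28,4) = 1+1+4 = 6.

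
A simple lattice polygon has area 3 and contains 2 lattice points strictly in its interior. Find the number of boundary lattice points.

4

Pick's theorem gives A = I + B/2 − 1, so B = 2(A − I + 1) = 2(3 − 2 + 1) = 4.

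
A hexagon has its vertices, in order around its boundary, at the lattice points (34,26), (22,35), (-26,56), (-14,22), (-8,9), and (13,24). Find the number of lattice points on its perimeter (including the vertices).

13

The number of boundary lattice points is Σ gcd(|Δx|,|Δy|) = gcd(12,9) + gcd(48,21) + gcd(12,34) + gcd(6,13) + gcd(21,15) + gcd(21,2) = 3+3+2+1+3+1 = 13.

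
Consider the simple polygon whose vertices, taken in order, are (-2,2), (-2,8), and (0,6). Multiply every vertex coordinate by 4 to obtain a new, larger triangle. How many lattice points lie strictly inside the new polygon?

77

Using the shoelace formula, 2A = |[(-2)·8 − (-2)·2] + [(-2)·6 − 0·8] + [0·2 − (-2)·6]| = 12, so the area is 6.
The number of boundary lattice points is Σ gcd(|Δx|,|Δy|) = gcd(0,6) + gcd(2,2) + gcd(2,4) = 6+2+2 = 10.
Scaling by 4 multiplies the area by 4² = 16 (so the new area is 96) and multiplies the boundary lattice-point count by 4, giving 40.
By Pick's theorem, the interior count of the dilated polygon is 96 − 40/2 + 1 = 77.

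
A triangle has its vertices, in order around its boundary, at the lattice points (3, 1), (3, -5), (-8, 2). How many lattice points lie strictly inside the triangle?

By the shoelace formula, twice the signed area is |[3·(-5) − 3·1] + [3·2 − (-8)·(-5)] + [(-8)·1 − 3·2]| = 66, so the area is 33.
Along each edge there are gcd(|Δx|,|Δy|)+1 lattice points, so counting each shared vertex once the boundary has gcd(0,6) + gcd(11,7) + gcd(11,1) = 6+1+1 = 8.
By Pick's theorem A = I + B/2 − 1, so I = 33 − 8/2 + 1 = 30.

30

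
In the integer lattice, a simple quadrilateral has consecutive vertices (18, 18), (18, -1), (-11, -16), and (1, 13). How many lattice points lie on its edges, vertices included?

Summing gcd(|Δx|,|Δy|) over the edges gives the boundary count: gcd(0,19) + gcd(29,15) + gcd(12,29) + gcd(17,5) = 19+1+1+1 = 22.

22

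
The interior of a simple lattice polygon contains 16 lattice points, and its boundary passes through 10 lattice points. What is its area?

Pick's theorem states A = I + B/2 − 1, so A = 16 + 10/2 − 1 = 20.

20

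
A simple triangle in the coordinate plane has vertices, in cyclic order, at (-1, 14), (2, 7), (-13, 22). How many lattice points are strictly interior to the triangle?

21

By the shoelace formula, twice the signed area is |[(-1)·7 − 2·14] + [2·22 − (-13)·7] + [(-13)·14 − (-1)·22]| = 60, so the area is 30.
Along each edge there are gcd(|Δx|,|Δy|)+1 lattice points, so counting each shared vertex once the boundary has gcd(3,7) + gcd(15,15) + gcd(12,8) = 1+15+4 = 20.
Pick's theorem gives I = A − B/2 + 1 = 30 − 20/2 + 1 = 21.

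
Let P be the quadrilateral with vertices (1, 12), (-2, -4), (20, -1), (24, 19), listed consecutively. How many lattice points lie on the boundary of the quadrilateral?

Summing gcd(|Δx|,|Δy|) over the edges gives the boundary count: gcd(3,16) + gcd(22,3) + gcd(4,20) + gcd(23,7) = 1+1+4+1 = 7.

7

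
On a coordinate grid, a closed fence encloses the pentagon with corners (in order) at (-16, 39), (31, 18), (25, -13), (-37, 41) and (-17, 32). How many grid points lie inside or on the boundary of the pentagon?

Using the shoelace formula, 2A = |((-16)·18 − 31·39) + (31·(-13) − 25·18) + (25·41 − (-37)·(-13)) + ((-37)·32 − (-17)·41) + ((-17)·39 − (-16)·32)| = 2444, so the area is 1222.
The number of boundary lattice points is Σ gcd(|Δx|,|Δy|) = gcd(47,21) + gcd(6,31) + gcd(62,54) + gcd(20,9) + gcd(1,7) = 1+1+2+1+1 = 6.
Pick's theorem gives I = A − B/2 + 1 = 1222 − 6/2 + 1 = 1220, so the closed region contains I + B = 1220 + 6 = 1226 lattice points.

1226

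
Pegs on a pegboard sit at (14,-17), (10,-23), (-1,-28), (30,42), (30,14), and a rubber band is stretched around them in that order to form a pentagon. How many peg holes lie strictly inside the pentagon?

586

The shoelace formula gives twice the area as |(14·(-23) − 10·(-17)) + (10·(-28) − (-1)·(-23)) + ((-1)·42 − 30·(-28)) + (30·14 − 30·42) + (30·(-17) − 14·14)| = 1203, so the area is 1203/2.
Along each edge there are gcd(|Δx|,|Δy|)+1 lattice points, so counting each shared vertex once the boundary has gcd(4,6) + gcd(11,5) + gcd(31,70) + gcd(0,28) + gcd(16,31) = 2+1+1+28+1 = 33.
By Pick's theorem A = I + B/2 − 1, so I = 1203/2 − 33/2 + 1 = 586.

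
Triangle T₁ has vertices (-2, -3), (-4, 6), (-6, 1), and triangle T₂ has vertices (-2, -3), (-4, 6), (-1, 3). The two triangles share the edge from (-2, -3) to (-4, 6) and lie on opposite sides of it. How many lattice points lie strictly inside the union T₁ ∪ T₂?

21

The union is the simple quadrilateral with vertices (-2, -3), (-6, 1), (-4, 6), (-1, 3) in order.
Using the shoelace formula, 2A = |((-2)·1 − (-6)·(-3)) + ((-6)·6 − (-4)·1) + ((-4)·3 − (-1)·6) + ((-1)·(-3) − (-2)·3)| = 49, so the area is 49/2.
Along each edge there are gcd(|Δx|,|Δy|)+1 lattice points, so counting each shared vertex once the boundary has gcd(4,4) + gcd(2,5) + gcd(3,3) + gcd(1,6) = 4+1+3+1 = 9.
By Pick's theorem I = A − B/2 + 1 = 49/2 − 9/2 + 1 = 21.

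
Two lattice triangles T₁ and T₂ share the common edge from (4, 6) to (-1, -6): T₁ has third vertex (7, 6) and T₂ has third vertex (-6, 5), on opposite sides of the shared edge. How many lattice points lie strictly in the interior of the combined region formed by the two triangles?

The union is the simple quadrilateral with vertices (4, 6), (7, 6), (-1, -6), (-6, 5) in order.
The shoelace formula gives twice the area as |(4·6 − 7·6) + (7·(-6) − (-1)·6) + ((-1)·5 − (-6)·(-6)) + ((-6)·6 − 4·5)| = 151, so the area is 151/2.
Along each edge there are gcd(|Δx|,|Δy|)+1 lattice points, so counting each shared vertex once the boundary has gcd(3,0) + gcd(8,12) + gcd(5,11) + gcd(10,1) = 3+4+1+1 = 9.
By Pick's theorem I = A − B/2 + 1 = 151/2 − 9/2 + 1 = 72.

72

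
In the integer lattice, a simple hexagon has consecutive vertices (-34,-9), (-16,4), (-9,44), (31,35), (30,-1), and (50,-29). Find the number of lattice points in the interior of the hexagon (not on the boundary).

2977

Using the shoelace formula, 2A = |((-34)·4 − (-16)·(-9)) + ((-16)·44 − (-9)·4) + ((-9)·35 − 31·44) + (31·(-1) − 30·35) + (30·(-29) − 50·(-1)) + (50·(-9) − (-34)·(-29))| = 5964, so the area is 2982.
The number of boundary lattice points is Σ gcd(|Δx|,|Δy|) = gcd(18,13) + gcd(7,40) + gcd(40,9) + gcd(1,36) + gcd(20,28) + gcd(84,20) = 1+1+1+1+4+4 = 12.
By Pick's theorem A = I + B/2 − 1, so I = 2982 − 12/2 + 1 = 2977.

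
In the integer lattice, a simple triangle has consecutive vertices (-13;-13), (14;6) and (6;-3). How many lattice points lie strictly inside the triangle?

The shoelace formula gives twice the area as |((-13)·6 − 14·(-13)) + (14·(-3) − 6·6) + (6·(-13) − (-13)·(-3))| = 91, so the area is 45.5.
Summing gcd(|Δx|,|Δy|) over the edges gives the boundary count: gcd(27,19) + gcd(8,9) + gcd(19,10) = 1+1+1 = 3.
Pick's theorem gives I = A − B/2 + 1 = 45.5 − 3/2 + 1 = 45.

45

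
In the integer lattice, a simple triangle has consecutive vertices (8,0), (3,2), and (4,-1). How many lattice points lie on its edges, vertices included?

Along each edge there are gcd(|Δx|,|Δy|)+1 lattice points, so counting each shared vertex once the boundary has gcd(5,2) + gcd(1,3) + gcd(4,1) = 1+1+1 = 3.

3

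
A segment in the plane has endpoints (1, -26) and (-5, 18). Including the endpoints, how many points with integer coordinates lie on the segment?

3

The number of lattice points on a segment between lattice points is gcd(|Δx|,|Δy|) + 1 = gcd(6,44) + 1 = 2 + 1 = 3.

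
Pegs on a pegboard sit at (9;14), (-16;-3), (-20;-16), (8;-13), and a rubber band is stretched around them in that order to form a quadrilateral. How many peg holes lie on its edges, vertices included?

The number of boundary lattice points is Σ gcd(|Δx|,|Δy|) = gcd(25,17) + gcd(4,13) + gcd(28,3) + gcd(1,27) = 1+1+1+1 = 4.

4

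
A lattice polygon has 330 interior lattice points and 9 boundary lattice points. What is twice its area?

By Pick's theorem, A = I + B/2 − 1 = 330 + 9/2 − 1 = 667/2.
Hence 2A = 667.

667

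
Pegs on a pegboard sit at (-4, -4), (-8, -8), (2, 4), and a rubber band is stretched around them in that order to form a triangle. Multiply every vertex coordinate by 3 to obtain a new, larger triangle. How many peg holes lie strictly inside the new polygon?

By the shoelace formula, twice the signed area is |((-4)·(-8) − (-8)·(-4)) + ((-8)·4 − 2·(-8)) + (2·(-4) − (-4)·4)| = 8, so the area is 4.
The number of boundary lattice points is Σ gcd(|Δx|,|Δy|) = gcd(4,4) + gcd(10,12) + gcd(6,8) = 4+2+2 = 8.
Scaling by 3 multiplies the area by 3² = 9 (so the new area is 36) and multiplies the boundary lattice-point count by 3, giving 24.
By Pick's theorem, the interior count of the dilated polygon is 36 − 24/2 + 1 = 25.

25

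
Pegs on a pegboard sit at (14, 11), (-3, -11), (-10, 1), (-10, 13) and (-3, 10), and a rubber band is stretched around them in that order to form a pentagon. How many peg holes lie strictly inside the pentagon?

287

Using the shoelace formula, 2A = |(14·(-11) − (-3)·11) + ((-3)·1 − (-10)·(-11)) + ((-10)·13 − (-10)·1) + ((-10)·10 − (-3)·13) + ((-3)·11 − 14·10)| = 588, so the area is 294.
The number of boundary lattice points is Σ gcd(|Δx|,|Δy|) = gcd(17,22) + gcd(7,12) + gcd(0,12) + gcd(7,3) + gcd(17,1) = 1+1+12+1+1 = 16.
Pick's theorem gives I = A − B/2 + 1 = 294 − 16/2 + 1 = 287.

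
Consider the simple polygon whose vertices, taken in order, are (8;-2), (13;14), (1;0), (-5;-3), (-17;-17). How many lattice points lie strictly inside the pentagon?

157

By the shoelace formula, twice the signed area is |(8·14 − 13·(-2)) + (13·0 − 1·14) + (1·(-3) − (-5)·0) + ((-5)·(-17) − (-17)·(-3)) + ((-17)·(-2) − 8·(-17))| = 325, so the area is 325/2.
Along each edge there are gcd(|Δx|,|Δy|)+1 lattice points, so counting each shared vertex once the boundary has gcd(5,16) + gcd(12,14) + gcd(6,3) + gcd(12,14) + gcd(25,15) = 1+2+3+2+5 = 13.
By Pick's theorem A = I + B/2 − 1, so I = 325/2 − 13/2 + 1 = 157.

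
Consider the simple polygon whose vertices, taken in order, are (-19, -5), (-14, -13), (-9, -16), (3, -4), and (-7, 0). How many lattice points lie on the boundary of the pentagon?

The number of boundary lattice points is Σ gcd(|Δx|,|Δy|) = gcd(5,8) + gcd(5,3) + gcd(12,12) + gcd(10,4) + gcd(12,5) = 1+1+12+2+1 = 17.

17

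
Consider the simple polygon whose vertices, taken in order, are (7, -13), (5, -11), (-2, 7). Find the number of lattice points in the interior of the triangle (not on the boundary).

Using the shoelace formula, 2A = |[7·(-11) − 5·(-13)] + [5·7 − (-2)·(-11)] + [(-2)·(-13) − 7·7]| = 22, so the area is 11.
Along each edge there are gcd(|Δx|,|Δy|)+1 lattice points, so counting each shared vertex once the boundary has gcd(2,2) + gcd(7,18) + gcd(9,20) = 2+1+1 = 4.
By Pick's theorem A = I + B/2 − 1, so I = 11 − 4/2 + 1 = 10.

10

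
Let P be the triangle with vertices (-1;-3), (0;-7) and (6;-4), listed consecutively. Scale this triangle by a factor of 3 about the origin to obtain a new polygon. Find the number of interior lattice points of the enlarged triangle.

115

By the shoelace formula, twice the signed area is |((-1)·(-7) − 0·(-3)) + (0·(-4) − 6·(-7)) + (6·(-3) − (-1)·(-4))| = 27, so the area is 13.5.
Summing gcd(|Δx|,|Δy|) over the edges gives the boundary count: gcd(1,4) + gcd(6,3) + gcd(7,1) = 1+3+1 = 5.
Scaling by 3 multiplies the area by 3² = 9 (so the new area is 121.5) and multiplies the boundary lattice-point count by 3, giving 15.
By Pick's theorem, the interior count of the dilated polygon is 121.5 − 15/2 + 1 = 115.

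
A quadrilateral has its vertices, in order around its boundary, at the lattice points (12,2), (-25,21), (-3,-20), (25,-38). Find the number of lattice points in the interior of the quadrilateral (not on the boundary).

Using the shoelace formula, 2A = |[12·21 − (-25)·2] + [(-25)·(-20) − (-3)·21] + [(-3)·(-38) − 25·(-20)] + [25·2 − 12·(-38)]| = 1985, so the area is 1985/2.
Along each edge there are gcd(|Δx|,|Δy|)+1 lattice points, so counting each shared vertex once the boundary has gcd(37,19) + gcd(22,41) + gcd(28,18) + gcd(13,40) = 1+1+2+1 = 5.
Pick's theorem gives I = A − B/2 + 1 = 1985/2 − 5/2 + 1 = 991.

991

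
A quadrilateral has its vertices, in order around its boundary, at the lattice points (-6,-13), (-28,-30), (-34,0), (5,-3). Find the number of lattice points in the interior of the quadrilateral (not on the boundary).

588

The shoelace formula gives twice the area as |[(-6)·(-30) − (-28)·(-13)] + [(-28)·0 − (-34)·(-30)] + [(-34)·(-3) − 5·0] + [5·(-13) − (-6)·(-3)]| = 1185, so the area is 1185/2.
The number of boundary lattice points is Σ gcd(|Δx|,|Δy|) = gcd(22,17) + gcd(6,30) + gcd(39,3) + gcd(11,10) = 1+6+3+1 = 11.
By Pick's theorem A = I + B/2 − 1, so I = 1185/2 − 11/2 + 1 = 588.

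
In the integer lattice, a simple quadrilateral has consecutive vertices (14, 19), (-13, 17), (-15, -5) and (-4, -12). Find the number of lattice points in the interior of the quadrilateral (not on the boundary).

527

Using the shoelace formula, 2A = |(14·17 − (-13)·19) + ((-13)·(-5) − (-15)·17) + ((-15)·(-12) − (-4)·(-5)) + ((-4)·19 − 14·(-12))| = 1057, so the area is 528.5.
Along each edge there are gcd(|Δx|,|Δy|)+1 lattice points, so counting each shared vertex once the boundary has gcd(27,2) + gcd(2,22) + gcd(11,7) + gcd(18,31) = 1+2+1+1 = 5.
Pick's theorem gives I = A − B/2 + 1 = 528.5 − 5/2 + 1 = 527.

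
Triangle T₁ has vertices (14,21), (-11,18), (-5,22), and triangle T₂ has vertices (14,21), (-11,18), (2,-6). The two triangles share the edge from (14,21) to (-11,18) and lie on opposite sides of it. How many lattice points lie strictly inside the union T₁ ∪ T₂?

358

The union is the simple quadrilateral with vertices (14,21), (-5,22), (-11,18), (2,-6) in order.
The shoelace formula gives twice the area as |(14·22 − (-5)·21) + ((-5)·18 − (-11)·22) + ((-11)·(-6) − 2·18) + (2·21 − 14·(-6))| = 721, so the area is 360.5.
Along each edge there are gcd(|Δx|,|Δy|)+1 lattice points, so counting each shared vertex once the boundary has gcd(19,1) + gcd(6,4) + gcd(13,24) + gcd(12,27) = 1+2+1+3 = 7.
By Pick's theorem I = A − B/2 + 1 = 360.5 − 7/2 + 1 = 358.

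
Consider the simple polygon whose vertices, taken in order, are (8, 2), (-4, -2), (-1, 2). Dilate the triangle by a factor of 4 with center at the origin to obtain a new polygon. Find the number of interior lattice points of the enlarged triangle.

261

Using the shoelace formula, 2A = |(8·(-2) − (-4)·2) + ((-4)·2 − (-1)·(-2)) + ((-1)·2 − 8·2)| = 36, so the area is 18.
Along each edge there are gcd(|Δx|,|Δy|)+1 lattice points, so counting each shared vertex once the boundary has gcd(12,4) + gcd(3,4) + gcd(9,0) = 4+1+9 = 14.
Scaling by 4 multiplies the area by 4² = 16 (so the new area is 288) and multiplies the boundary lattice-point count by 4, giving 56.
By Pick's theorem, the interior count of the dilated polygon is 288 − 56/2 + 1 = 261.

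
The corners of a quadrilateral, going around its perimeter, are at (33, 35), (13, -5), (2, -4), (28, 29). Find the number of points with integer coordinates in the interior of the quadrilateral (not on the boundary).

224

By the shoelace formula, twice the signed area is |[33·(-5) − 13·35] + [13·(-4) − 2·(-5)] + [2·29 − 28·(-4)] + [28·35 − 33·29]| = 469, so the area is 234.5.
Along each edge there are gcd(|Δx|,|Δy|)+1 lattice points, so counting each shared vertex once the boundary has gcd(20,40) + gcd(11,1) + gcd(26,33) + gcd(5,6) = 20+1+1+1 = 23.
Pick's theorem gives I = A − B/2 + 1 = 234.5 − 23/2 + 1 = 224.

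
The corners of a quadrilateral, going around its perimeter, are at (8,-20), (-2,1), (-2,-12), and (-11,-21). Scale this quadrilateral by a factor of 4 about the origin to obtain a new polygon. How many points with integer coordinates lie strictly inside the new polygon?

By the shoelace formula, twice the signed area is |(8·1 − (-2)·(-20)) + ((-2)·(-12) − (-2)·1) + ((-2)·(-21) − (-11)·(-12)) + ((-11)·(-20) − 8·(-21))| = 292, so the area is 146.
Summing gcd(|Δx|,|Δy|) over the edges gives the boundary count: gcd(10,21) + gcd(0,13) + gcd(9,9) + gcd(19,1) = 1+13+9+1 = 24.
Scaling by 4 multiplies the area by 4² = 16 (so the new area is 2336) and multiplies the boundary lattice-point count by 4, giving 96.
By Pick's theorem, the interior count of the dilated polygon is 2336 − 96/2 + 1 = 2289.

2289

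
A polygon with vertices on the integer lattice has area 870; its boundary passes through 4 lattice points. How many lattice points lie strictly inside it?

869

Pick's theorem A = I + B/2 − 1 rearranges to I = A − B/2 + 1 = 870 − 4/2 + 1 = 869.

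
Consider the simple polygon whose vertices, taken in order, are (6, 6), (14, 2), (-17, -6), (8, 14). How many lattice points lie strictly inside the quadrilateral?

169

By the shoelace formula, twice the signed area is |(6·2 − 14·6) + (14·(-6) − (-17)·2) + ((-17)·14 − 8·(-6)) + (8·6 − 6·14)| = 348, so the area is 174.
The number of boundary lattice points is Σ gcd(|Δx|,|Δy|) = gcd(8,4) + gcd(31,8) + gcd(25,20) + gcd(2,8) = 4+1+5+2 = 12.
By Pick's theorem A = I + B/2 − 1, so I = 174 − 12/2 + 1 = 169.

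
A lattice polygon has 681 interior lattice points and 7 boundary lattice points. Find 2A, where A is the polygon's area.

Pick's theorem states A = I + B/2 − 1, so A = 681 + 7/2 − 1 = 1367/2.
Hence 2A = 1367.

1367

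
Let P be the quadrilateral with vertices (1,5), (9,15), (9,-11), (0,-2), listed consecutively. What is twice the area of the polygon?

By the shoelace formula, twice the signed area is |[1·15 − 9·5] + [9·(-11) − 9·15] + [9·(-2) − 0·(-11)] + [0·5 − 1·(-2)]| = 280, so the area is 140.

280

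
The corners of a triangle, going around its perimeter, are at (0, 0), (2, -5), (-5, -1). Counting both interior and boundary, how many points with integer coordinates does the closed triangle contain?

16

Using the shoelace formula, 2A = |(0·(-5) − 2·0) + (2·(-1) − (-5)·(-5)) + ((-5)·0 − 0·(-1))| = 27, so the area is 13.5.
Summing gcd(|Δx|,|Δy|) over the edges gives the boundary count: gcd(2,5) + gcd(7,4) + gcd(5,1) = 1+1+1 = 3.
Pick's theorem gives I = A − B/2 + 1 = 13.5 − 3/2 + 1 = 13, so the closed region contains I + B = 13 + 3 = 16 lattice points.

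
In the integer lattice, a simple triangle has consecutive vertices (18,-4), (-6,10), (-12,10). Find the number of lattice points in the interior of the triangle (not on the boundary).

38

By the shoelace formula, twice the signed area is |[18·10 − (-6)·(-4)] + [(-6)·10 − (-12)·10] + [(-12)·(-4) − 18·10]| = 84, so the area is 42.
Summing gcd(|Δx|,|Δy|) over the edges gives the boundary count: gcd(24,14) + gcd(6,0) + gcd(30,14) = 2+6+2 = 10.
By Pick's theorem A = I + B/2 − 1, so I = 42 − 10/2 + 1 = 38.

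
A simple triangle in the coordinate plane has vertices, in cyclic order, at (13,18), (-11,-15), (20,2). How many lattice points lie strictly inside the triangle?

Using the shoelace formula, 2A = |(13·(-15) − (-11)·18) + ((-11)·2 − 20·(-15)) + (20·18 − 13·2)| = 615, so the area is 307.5.
Along each edge there are gcd(|Δx|,|Δy|)+1 lattice points, so counting each shared vertex once the boundary has gcd(24,33) + gcd(31,17) + gcd(7,16) = 3+1+1 = 5.
Pick's theorem gives I = A − B/2 + 1 = 307.5 − 5/2 + 1 = 306.

306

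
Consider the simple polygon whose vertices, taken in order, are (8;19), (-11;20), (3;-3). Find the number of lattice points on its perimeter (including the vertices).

3

The number of boundary lattice points is Σ gcd(|Δx|,|Δy|) = gcd(19,1) + gcd(14,23) + gcd(5,22) = 1+1+1 = 3.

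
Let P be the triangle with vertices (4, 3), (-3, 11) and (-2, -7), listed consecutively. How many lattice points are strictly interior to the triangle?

The shoelace formula gives twice the area as |(4·11 − (-3)·3) + ((-3)·(-7) − (-2)·11) + ((-2)·3 − 4·(-7))| = 118, so the area is 59.
The number of boundary lattice points is Σ gcd(|Δx|,|Δy|) = gcd(7,8) + gcd(1,18) + gcd(6,10) = 1+1+2 = 4.
By Pick's theorem A = I + B/2 − 1, so I = 59 − 4/2 + 1 = 58.

58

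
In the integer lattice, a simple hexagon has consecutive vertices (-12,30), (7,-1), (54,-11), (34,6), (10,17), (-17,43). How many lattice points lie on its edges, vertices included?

The number of boundary lattice points is Σ gcd(|Δx|,|Δy|) = gcd(19,31) + gcd(47,10) + gcd(20,17) + gcd(24,11) + gcd(27,26) + gcd(5,13) = 1+1+1+1+1+1 = 6.

6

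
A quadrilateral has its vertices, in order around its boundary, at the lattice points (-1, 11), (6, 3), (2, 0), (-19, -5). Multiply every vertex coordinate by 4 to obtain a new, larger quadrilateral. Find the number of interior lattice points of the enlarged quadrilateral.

2383

Using the shoelace formula, 2A = |[(-1)·3 − 6·11] + [6·0 − 2·3] + [2·(-5) − (-19)·0] + [(-19)·11 − (-1)·(-5)]| = 299, so the area is 299/2.
Along each edge there are gcd(|Δx|,|Δy|)+1 lattice points, so counting each shared vertex once the boundary has gcd(7,8) + gcd(4,3) + gcd(21,5) + gcd(18,16) = 1+1+1+2 = 5.
Scaling by 4 multiplies the area by 4² = 16 (so the new area is 2392) and multiplies the boundary lattice-point count by 4, giving 20.
By Pick's theorem, the interior count of the dilated polygon is 2392 − 20/2 + 1 = 2383.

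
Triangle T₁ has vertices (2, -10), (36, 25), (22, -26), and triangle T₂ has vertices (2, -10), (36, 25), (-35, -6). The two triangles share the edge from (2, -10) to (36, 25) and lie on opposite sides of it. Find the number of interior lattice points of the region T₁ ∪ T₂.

The union is the simple quadrilateral with vertices (2, -10), (22, -26), (36, 25), (-35, -6) in order.
Using the shoelace formula, 2A = |[2·(-26) − 22·(-10)] + [22·25 − 36·(-26)] + [36·(-6) − (-35)·25] + [(-35)·(-10) − 2·(-6)]| = 2675, so the area is 1337.5.
The number of boundary lattice points is Σ gcd(|Δx|,|Δy|) = gcd(20,16) + gcd(14,51) + gcd(71,31) + gcd(37,4) = 4+1+1+1 = 7.
By Pick's theorem I = A − B/2 + 1 = 1337.5 − 7/2 + 1 = 1335.

1335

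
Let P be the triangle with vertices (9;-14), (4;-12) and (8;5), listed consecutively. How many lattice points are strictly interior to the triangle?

46

Using the shoelace formula, 2A = |(9·(-12) − 4·(-14)) + (4·5 − 8·(-12)) + (8·(-14) − 9·5)| = 93, so the area is 46.5.
The number of boundary lattice points is Σ gcd(|Δx|,|Δy|) = gcd(5,2) + gcd(4,17) + gcd(1,19) = 1+1+1 = 3.
By Pick's theorem A = I + B/2 − 1, so I = 46.5 − 3/2 + 1 = 46.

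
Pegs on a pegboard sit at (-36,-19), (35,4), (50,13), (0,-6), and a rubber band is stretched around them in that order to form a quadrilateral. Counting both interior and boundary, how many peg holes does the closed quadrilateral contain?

134

By the shoelace formula, twice the signed area is |((-36)·4 − 35·(-19)) + (35·13 − 50·4) + (50·(-6) − 0·13) + (0·(-19) − (-36)·(-6))| = 260, so the area is 130.
Along each edge there are gcd(|Δx|,|Δy|)+1 lattice points, so counting each shared vertex once the boundary has gcd(71,23) + gcd(15,9) + gcd(50,19) + gcd(36,13) = 1+3+1+1 = 6.
Pick's theorem gives I = A − B/2 + 1 = 130 − 6/2 + 1 = 128, so the closed region contains I + B = 128 + 6 = 134 lattice points.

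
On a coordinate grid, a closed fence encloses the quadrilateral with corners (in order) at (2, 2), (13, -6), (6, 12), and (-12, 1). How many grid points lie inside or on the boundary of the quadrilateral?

Using the shoelace formula, 2A = |(2·(-6) − 13·2) + (13·12 − 6·(-6)) + (6·1 − (-12)·12) + ((-12)·2 − 2·1)| = 278, so the area is 139.
Along each edge there are gcd(|Δx|,|Δy|)+1 lattice points, so counting each shared vertex once the boundary has gcd(11,8) + gcd(7,18) + gcd(18,11) + gcd(14,1) = 1+1+1+1 = 4.
Pick's theorem gives I = A − B/2 + 1 = 139 − 4/2 + 1 = 138, so the closed region contains I + B = 138 + 4 = 142 lattice points.

142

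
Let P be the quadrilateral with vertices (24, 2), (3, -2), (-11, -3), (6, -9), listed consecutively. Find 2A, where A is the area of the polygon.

The shoelace formula gives twice the area as |[24·(-2) − 3·2] + [3·(-3) − (-11)·(-2)] + [(-11)·(-9) − 6·(-3)] + [6·2 − 24·(-9)]| = 260, so the area is 130.

260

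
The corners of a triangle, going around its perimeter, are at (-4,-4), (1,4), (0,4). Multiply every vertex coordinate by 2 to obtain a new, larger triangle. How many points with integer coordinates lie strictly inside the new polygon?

11

By the shoelace formula, twice the signed area is |[(-4)·4 − 1·(-4)] + [1·4 − 0·4] + [0·(-4) − (-4)·4]| = 8, so the area is 4.
Along each edge there are gcd(|Δx|,|Δy|)+1 lattice points, so counting each shared vertex once the boundary has gcd(5,8) + gcd(1,0) + gcd(4,8) = 1+1+4 = 6.
Scaling by 2 multiplies the area by 2² = 4 (so the new area is 16) and multiplies the boundary lattice-point count by 2, giving 12.
By Pick's theorem, the interior count of the dilated polygon is 16 − 12/2 + 1 = 11.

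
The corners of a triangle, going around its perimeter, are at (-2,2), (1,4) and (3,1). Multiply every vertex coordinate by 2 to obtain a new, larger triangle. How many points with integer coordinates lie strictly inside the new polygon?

The shoelace formula gives twice the area as |((-2)·4 − 1·2) + (1·1 − 3·4) + (3·2 − (-2)·1)| = 13, so the area is 6.5.
Along each edge there are gcd(|Δx|,|Δy|)+1 lattice points, so counting each shared vertex once the boundary has gcd(3,2) + gcd(2,3) + gcd(5,1) = 1+1+1 = 3.
Scaling by 2 multiplies the area by 2² = 4 (so the new area is 26) and multiplies the boundary lattice-point count by 2, giving 6.
By Pick's theorem, the interior count of the dilated polygon is 26 − 6/2 + 1 = 24.

24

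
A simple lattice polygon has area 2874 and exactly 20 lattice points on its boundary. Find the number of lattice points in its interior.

Pick's theorem A = I + B/2 − 1 rearranges to I = A − B/2 + 1 = 2874 − 20/2 + 1 = 2865.

2865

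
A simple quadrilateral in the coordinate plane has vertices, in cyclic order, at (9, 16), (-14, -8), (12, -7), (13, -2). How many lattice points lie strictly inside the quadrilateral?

318

By the shoelace formula, twice the signed area is |(9·(-8) − (-14)·16) + ((-14)·(-7) − 12·(-8)) + (12·(-2) − 13·(-7)) + (13·16 − 9·(-2))| = 639, so the area is 639/2.
Along each edge there are gcd(|Δx|,|Δy|)+1 lattice points, so counting each shared vertex once the boundary has gcd(23,24) + gcd(26,1) + gcd(1,5) + gcd(4,18) = 1+1+1+2 = 5.
Pick's theorem gives I = A − B/2 + 1 = 639/2 − 5/2 + 1 = 318.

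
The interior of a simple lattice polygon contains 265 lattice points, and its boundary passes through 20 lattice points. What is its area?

By Pick's theorem, A = I + B/2 − 1 = 265 + 20/2 − 1 = 274.

274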